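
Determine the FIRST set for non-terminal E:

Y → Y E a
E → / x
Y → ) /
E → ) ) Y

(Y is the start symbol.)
To compute FIRST(E), examine every production with E on the left-hand side, reading each right-hand side left to right until a non-nullable symbol is reached.

From E → / x:
  - '/' is a terminal: add '/' and stop
From E → ) ) Y:
  - ')' is a terminal: add ')' and stop

Collecting: FIRST(E) = { ')', '/' }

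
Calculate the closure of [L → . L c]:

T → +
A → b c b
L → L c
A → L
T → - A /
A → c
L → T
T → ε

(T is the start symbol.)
To compute CLOSURE, for each item [A → α.Bβ] where B is a non-terminal, add [B → .γ] for all productions B → γ; repeat for the newly added items until nothing changes.

Start with: [L → . L c]
  [L → . L c] has the dot before L: add [L → . T]
  [L → . T] has the dot before T: add [T → . +], [T → . - A /], [T → .]
No further items can be added.

CLOSURE = { [L → . L c], [L → . T], [T → . +], [T → . - A /], [T → .] }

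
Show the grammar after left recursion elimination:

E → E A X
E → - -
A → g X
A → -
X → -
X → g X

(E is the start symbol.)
E is directly left-recursive. The standard transformation for
  A → A α₁ | ... | A α_m | β₁ | ... | β_n
is
  A  → β₁ A' | ... | β_n A'
  A' → α₁ A' | ... | α_m A' | ε

E → - - becomes E → - - E'
E → E A X becomes E' → A X E'
Add E' → ε

Productions for other non-terminals are unchanged:
  A → g X
  A → -
  X → -
  X → g X

Resulting grammar:
E → - - E'
E' → A X E'
E' → ε
A → g X
A → -
X → -
X → g X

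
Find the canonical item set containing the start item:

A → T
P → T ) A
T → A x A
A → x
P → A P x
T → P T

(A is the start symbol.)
{ [A → . T], [A → . x], [A' → . A], [P → . A P x], [P → . T ) A], [T → . A x A], [T → . P T] }

First, augment the grammar with A' → A
I₀ = CLOSURE({ [A' → . A] }):
  [A' → . A] has the dot before A: add [A → . T], [A → . x]
  [A → . T] has the dot before T: add [T → . A x A], [T → . P T]
  [T → . P T] has the dot before P: add [P → . T ) A], [P → . A P x]
No further items can be added.

I₀ = { [A → . T], [A → . x], [A' → . A], [P → . A P x], [P → . T ) A], [T → . A x A], [T → . P T] }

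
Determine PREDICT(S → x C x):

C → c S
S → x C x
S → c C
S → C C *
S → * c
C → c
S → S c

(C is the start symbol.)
PREDICT(S → x C x) = (FIRST(RHS) \ {ε}) ∪ (FOLLOW(S) if ε ∈ FIRST(RHS), i.e. RHS ⇒* ε)
FIRST(x C x) = { 'x' }
ε ∉ FIRST(x C x), so FOLLOW(S) is not added.
PREDICT(S → x C x) = { 'x' }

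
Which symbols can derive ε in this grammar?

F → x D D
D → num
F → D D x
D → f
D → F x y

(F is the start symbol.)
None

A non-terminal is nullable if it can derive ε (the empty string): either it has an ε-production, or it has a production whose right-hand side consists entirely of nullable non-terminals.

There are no ε-productions, so no non-terminal can derive ε.
No non-terminals are nullable.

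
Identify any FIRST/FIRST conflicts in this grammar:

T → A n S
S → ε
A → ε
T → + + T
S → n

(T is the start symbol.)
No FIRST/FIRST conflicts.

A FIRST/FIRST conflict occurs when two productions N → α and N → β for the same non-terminal have FIRST(α) ∩ FIRST(β) ≠ ∅ (with ε ∈ FIRST of a nullable right-hand side, so two nullable alternatives also conflict).

FIRST sets of the non-terminals at (or reachable through a nullable prefix from) the front of some alternative:
  FIRST(A) = { ε }

Productions for T:
  T → A n S: FIRST = { 'n' }
  T → + + T: FIRST = { '+' }
Productions for S:
  S → ε: FIRST = { ε }
  S → n: FIRST = { 'n' }
A has only one production, so no FIRST/FIRST conflict is possible there.

All alternatives of each non-terminal have pairwise disjoint FIRST sets.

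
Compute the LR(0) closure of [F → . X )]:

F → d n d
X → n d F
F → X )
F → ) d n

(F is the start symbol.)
To compute CLOSURE, for each item [A → α.Bβ] where B is a non-terminal, add [B → .γ] for all productions B → γ; repeat for the newly added items until nothing changes.

Start with: [F → . X )]
  [F → . X )] has the dot before X: add [X → . n d F]
No further items can be added.

CLOSURE = { [F → . X )], [X → . n d F] }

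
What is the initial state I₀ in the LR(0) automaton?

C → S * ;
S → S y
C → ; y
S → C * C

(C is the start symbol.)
{ [C → . ; y], [C → . S * ;], [C' → . C], [S → . C * C], [S → . S y] }

First, augment the grammar with C' → C
I₀ = CLOSURE({ [C' → . C] }):
  [C' → . C] has the dot before C: add [C → . S * ;], [C → . ; y]
  [C → . S * ;] has the dot before S: add [S → . S y], [S → . C * C]
No further items can be added.

I₀ = { [C → . ; y], [C → . S * ;], [C' → . C], [S → . C * C], [S → . S y] }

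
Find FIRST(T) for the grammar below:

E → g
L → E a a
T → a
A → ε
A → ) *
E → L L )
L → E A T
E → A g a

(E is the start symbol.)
From T → a:
  - a is a terminal: add 'a' and stop

Collecting: FIRST(T) = { 'a' }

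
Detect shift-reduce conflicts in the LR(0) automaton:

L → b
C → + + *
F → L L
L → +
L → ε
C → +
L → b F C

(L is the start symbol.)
A shift-reduce conflict occurs when an LR(0) state has both:
  - a complete (reduce) item [A → α .] (dot at the end), and
  - a shift item [B → β . c γ] (dot before a terminal).

Augment with L' → L and build the canonical LR(0) collection (I0 = CLOSURE({[L' → . L]}), then GOTO on every symbol after a dot until no new states appear). It has 11 states:
  I0: { [L → . +], [L → . b F C], [L → . b], [L → .], [L' → . L] }  — shift, reduce
  I1: { [L → + .] }  — reduce
  I2: { [L' → L .] }  — accept
  I3: { [F → . L L], [L → . +], [L → . b F C], [L → . b], [L → .], [L → b . F C], [L → b .] }  — shift, 2 reduces
  I4: { [C → . + + *], [C → . +], [L → b F . C] }  — shift
  I5: { [F → L . L], [L → . +], [L → . b F C], [L → . b], [L → .] }  — shift, reduce
  I6: { [F → L L .] }  — reduce
  I7: { [C → + . + *], [C → + .] }  — shift, reduce
  I8: { [L → b F C .] }  — reduce
  I9: { [C → + + . *] }  — shift
  I10: { [C → + + * .] }  — reduce

I0 contains reduce item [L → .] and shift items [L → . +], [L → . b], [L → . b F C] — shift-reduce conflict.
I3 contains reduce items [L → .], [L → b .] and shift items [L → . +], [L → . b], [L → . b F C] — shift-reduce conflict.
I5 contains reduce item [L → .] and shift items [L → . +], [L → . b], [L → . b F C] — shift-reduce conflict.
I7 contains reduce item [C → + .] and shift item [C → + . + *] — shift-reduce conflict.

Answer: Yes — I0: [L → .] vs [L → . +]; I3: [L → .] vs [L → . +]; I5: [L → .] vs [L → . +]; I7: [C → + .] vs [C → + . + *]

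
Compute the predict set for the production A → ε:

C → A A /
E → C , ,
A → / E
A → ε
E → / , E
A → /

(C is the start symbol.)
{ '/' }

PREDICT(A → ε) = (FIRST(RHS) \ {ε}) ∪ (FOLLOW(A) if ε ∈ FIRST(RHS), i.e. RHS ⇒* ε)
The right-hand side is ε (FIRST(ε) = { ε }), so the predict set is FOLLOW(A) = { '/' }
PREDICT(A → ε) = { '/' }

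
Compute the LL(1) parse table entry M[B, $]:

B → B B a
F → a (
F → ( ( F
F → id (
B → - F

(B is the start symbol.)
To find M[B, $], we find productions for B where $ is in the predict set (PREDICT(N → α) = (FIRST(α) \ {ε}) ∪ (FOLLOW(N) if α ⇒* ε)).

Relevant sets:
  FIRST(B) = { '-' }

B → B B a: PREDICT = { '-' }
B → - F: PREDICT = { '-' }

M[B, $] is empty (no production applies)

Answer: Empty (error entry)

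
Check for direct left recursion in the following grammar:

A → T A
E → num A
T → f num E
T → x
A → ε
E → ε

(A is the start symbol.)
A → T A: starts with T
E → num A: starts with num
T → f num E: starts with f
T → x: starts with x
A → ε: starts with ε
E → ε: starts with ε

No direct left recursion found.

Answer: No direct left recursion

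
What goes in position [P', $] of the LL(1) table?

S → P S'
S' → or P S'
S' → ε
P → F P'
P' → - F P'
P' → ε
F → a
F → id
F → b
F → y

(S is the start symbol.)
To find M[P', $], we find productions for P' where $ is in the predict set (PREDICT(N → α) = (FIRST(α) \ {ε}) ∪ (FOLLOW(N) if α ⇒* ε)).

Relevant sets:
  FOLLOW(P') = { $, 'or' }

P' → - F P': PREDICT = { '-' }
P' → ε: PREDICT = { $, 'or' }
  $ is in predict set, so this production goes in M[P', $]

M[P', $] = P' → ε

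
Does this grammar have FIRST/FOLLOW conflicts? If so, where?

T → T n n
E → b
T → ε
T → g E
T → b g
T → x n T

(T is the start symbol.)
Nullable non-terminals: T.
FIRST sets used below: FIRST(T) = { 'b', 'g', 'n', 'x', ε }

T: nullable alternative(s) T → ε; FOLLOW(T) = { $, 'n' }
  T → T n n: FIRST \ {ε} = { 'b', 'g', 'n', 'x' } — overlaps FOLLOW(T) on { 'n' }: CONFLICT
  T → ε: FIRST \ {ε} = { } — this is the only nullable alternative, skip
  T → g E: FIRST \ {ε} = { 'g' } — disjoint from FOLLOW(T)
  T → b g: FIRST \ {ε} = { 'b' } — disjoint from FOLLOW(T)
  T → x n T: FIRST \ {ε} = { 'x' } — disjoint from FOLLOW(T)

E has no nullable alternative, so no FIRST/FOLLOW check is needed there.

So the grammar has 1 FIRST/FOLLOW conflict (marked CONFLICT above).

Answer: Yes. T → T n n with FOLLOW(T) on { 'n' }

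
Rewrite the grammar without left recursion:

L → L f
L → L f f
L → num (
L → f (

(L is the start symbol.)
L → num ( L'
L → f ( L'
L' → f L'
L' → f f L'
L' → ε

L is directly left-recursive. The standard transformation for
  A → A α₁ | ... | A α_m | β₁ | ... | β_n
is
  A  → β₁ A' | ... | β_n A'
  A' → α₁ A' | ... | α_m A' | ε

L → num ( becomes L → num ( L'
L → f ( becomes L → f ( L'
L → L f becomes L' → f L'
L → L f f becomes L' → f f L'
Add L' → ε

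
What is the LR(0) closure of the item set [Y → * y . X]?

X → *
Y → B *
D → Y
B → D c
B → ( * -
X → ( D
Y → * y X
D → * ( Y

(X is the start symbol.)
To compute CLOSURE, for each item [A → α.Bβ] where B is a non-terminal, add [B → .γ] for all productions B → γ; repeat for the newly added items until nothing changes.

Start with: [Y → * y . X]
  [Y → * y . X] has the dot before X: add [X → . *], [X → . ( D]
No further items can be added.

CLOSURE = { [X → . ( D], [X → . *], [Y → * y . X] }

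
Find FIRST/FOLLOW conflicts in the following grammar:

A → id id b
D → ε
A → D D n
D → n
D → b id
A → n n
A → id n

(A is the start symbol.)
Yes. D → n with FOLLOW(D) on { 'n' }; D → b id with FOLLOW(D) on { 'b' }

A FIRST/FOLLOW conflict occurs when a non-terminal N has a nullable alternative N → β (β ⇒* ε) and another alternative N → α with FIRST(α) ∩ FOLLOW(N) ≠ ∅: on such a lookahead the parser cannot decide between expanding α and letting N vanish via β.

Nullable non-terminals: D.

D: nullable alternative(s) D → ε; FOLLOW(D) = { 'b', 'n' }
  D → ε: FIRST \ {ε} = { } — this is the only nullable alternative, skip
  D → n: FIRST \ {ε} = { 'n' } — overlaps FOLLOW(D) on { 'n' }: CONFLICT
  D → b id: FIRST \ {ε} = { 'b' } — overlaps FOLLOW(D) on { 'b' }: CONFLICT

A has no nullable alternative, so no FIRST/FOLLOW check is needed there.

So the grammar has 2 FIRST/FOLLOW conflicts (marked CONFLICT above).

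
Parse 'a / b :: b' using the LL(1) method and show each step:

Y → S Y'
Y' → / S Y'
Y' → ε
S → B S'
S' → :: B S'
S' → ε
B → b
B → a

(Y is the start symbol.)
LL(1) parsing maintains a stack (initially the start symbol over $) and the input. At each step: if the stack top is a terminal, match it against the current input token; if it is a non-terminal N, replace it with the RHS of M[N, lookahead] (the unique production whose predict set contains the lookahead).

Stack is shown with the top on the left.

Stack         Input         Action
----------------------------------
Y $           a / b :: b $  output Y → S Y'
S Y' $        a / b :: b $  output S → B S'
B S' Y' $     a / b :: b $  output B → a
a S' Y' $     a / b :: b $  match 'a'
S' Y' $       / b :: b $    output S' → ε
Y' $          / b :: b $    output Y' → / S Y'
/ S Y' $      / b :: b $    match '/'
S Y' $        b :: b $      output S → B S'
B S' Y' $     b :: b $      output B → b
b S' Y' $     b :: b $      match 'b'
S' Y' $       :: b $        output S' → :: B S'
:: B S' Y' $  :: b $        match '::'
B S' Y' $     b $           output B → b
b S' Y' $     b $           match 'b'
S' Y' $       $             output S' → ε
Y' $          $             output Y' → ε
$             $             accept

The string is accepted.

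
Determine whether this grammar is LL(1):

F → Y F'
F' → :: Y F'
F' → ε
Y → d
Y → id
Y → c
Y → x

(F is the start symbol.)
Yes, the grammar is LL(1).

Relevant sets:
  FOLLOW(F') = { $ }

For F':
  PREDICT(F' → :: Y F') = { '::' }
  PREDICT(F' → ε) = { $ }
For Y:
  PREDICT(Y → d) = { 'd' }
  PREDICT(Y → id) = { 'id' }
  PREDICT(Y → c) = { 'c' }
  PREDICT(Y → x) = { 'x' }
F has a single production, so nothing to check there.

All predict sets are disjoint. The grammar IS LL(1).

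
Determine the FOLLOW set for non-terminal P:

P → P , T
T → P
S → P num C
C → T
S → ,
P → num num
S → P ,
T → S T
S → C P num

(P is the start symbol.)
{ $, ',', 'num' }

To compute FOLLOW(P), find every occurrence of P on a right-hand side N → α P β: add FIRST(β) \ {ε}, and if β is empty or nullable also add FOLLOW(N). Iterate to a fixed point.

P is the start symbol, so $ ∈ FOLLOW(P).
In P → P , T: P is followed by ',' T, add FIRST(',' T) \ {ε} = { ',' }
In T → P: P is at the end, add FOLLOW(T)
In S → P num C: P is followed by num C, add FIRST(num C) \ {ε} = { 'num' }
In S → P ,: P is followed by ',', add FIRST(',') \ {ε} = { ',' }
In S → C P num: P is followed by num, add FIRST(num) \ {ε} = { 'num' }

The FOLLOW sets referred to above (computed the same way, to a fixed point):
  FOLLOW(T) = { $, ',', 'num' }

Taking the union: FOLLOW(P) = { $, ',', 'num' }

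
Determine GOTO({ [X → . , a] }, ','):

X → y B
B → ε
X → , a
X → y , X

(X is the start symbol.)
GOTO(I, ',') = CLOSURE({ [A → αX.β] : [A → α.Xβ] ∈ I, X = ',' })

Items with dot before ',', with the dot advanced:
  [X → . , a] → [X → , . a]
Closure adds nothing (no advanced item has the dot before a non-terminal).

GOTO = { [X → , . a] }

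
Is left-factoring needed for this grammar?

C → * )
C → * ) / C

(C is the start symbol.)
Yes, C has productions with common prefix '* )'

Left-factoring is needed when two productions for the same non-terminal
share a common prefix on the right-hand side.

Productions for C:
  C → * )
  C → * ) / C

Found common prefix '* )' in productions for C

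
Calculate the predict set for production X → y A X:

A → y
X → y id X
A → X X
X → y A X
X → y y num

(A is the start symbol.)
{ 'y' }

PREDICT(X → y A X) = (FIRST(RHS) \ {ε}) ∪ (FOLLOW(X) if ε ∈ FIRST(RHS), i.e. RHS ⇒* ε)
FIRST(y A X) = { 'y' }
ε ∉ FIRST(y A X), so FOLLOW(X) is not added.
PREDICT(X → y A X) = { 'y' }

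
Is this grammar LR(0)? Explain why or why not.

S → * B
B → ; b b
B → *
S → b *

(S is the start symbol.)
Yes, the grammar is LR(0)

Augment with S' → S and build the canonical LR(0) collection (I0 = CLOSURE({[S' → . S]}), then GOTO on every symbol after a dot until no new states appear). It has 10 states:
  I0: { [S → . * B], [S → . b *], [S' → . S] }  — shift
  I1: { [B → . *], [B → . ; b b], [S → * . B] }  — shift
  I2: { [S' → S .] }  — accept
  I3: { [S → b . *] }  — shift
  I4: { [S → b * .] }  — reduce
  I5: { [B → * .] }  — reduce
  I6: { [B → ; . b b] }  — shift
  I7: { [S → * B .] }  — reduce
  I8: { [B → ; b . b] }  — shift
  I9: { [B → ; b b .] }  — reduce

Every state is either a pure shift/goto state or contains exactly one complete item and nothing to shift — no conflicts. The grammar is LR(0).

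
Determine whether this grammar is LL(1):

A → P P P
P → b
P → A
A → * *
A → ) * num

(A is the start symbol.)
Relevant sets:
  FIRST(P) = { ')', '*', 'b' }
  FIRST(A) = { ')', '*', 'b' }

For A:
  PREDICT(A → P P P) = { ')', '*', 'b' }
  PREDICT(A → '*' '*') = { '*' }
  PREDICT(A → ')' '*' num) = { ')' }
For P:
  PREDICT(P → b) = { 'b' }
  PREDICT(P → A) = { ')', '*', 'b' }

Conflict found: Predict set conflict for A: { '*' }
The grammar is NOT LL(1).

Answer: No. Predict set conflict for A: { '*' }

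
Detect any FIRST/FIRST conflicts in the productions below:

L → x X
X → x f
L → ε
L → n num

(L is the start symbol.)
No FIRST/FIRST conflicts.

A FIRST/FIRST conflict occurs when two productions N → α and N → β for the same non-terminal have FIRST(α) ∩ FIRST(β) ≠ ∅ (with ε ∈ FIRST of a nullable right-hand side, so two nullable alternatives also conflict).

Productions for L:
  L → x X: FIRST = { 'x' }
  L → ε: FIRST = { ε }
  L → n num: FIRST = { 'n' }
X has only one production, so no FIRST/FIRST conflict is possible there.

All alternatives of each non-terminal have pairwise disjoint FIRST sets.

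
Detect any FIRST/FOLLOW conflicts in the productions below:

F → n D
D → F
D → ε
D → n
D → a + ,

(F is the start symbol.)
A FIRST/FOLLOW conflict occurs when a non-terminal N has a nullable alternative N → β (β ⇒* ε) and another alternative N → α with FIRST(α) ∩ FOLLOW(N) ≠ ∅: on such a lookahead the parser cannot decide between expanding α and letting N vanish via β.

Nullable non-terminals: D.
FIRST sets used below: FIRST(F) = { 'n' }

D: nullable alternative(s) D → ε; FOLLOW(D) = { $ }
  D → F: FIRST \ {ε} = { 'n' } — disjoint from FOLLOW(D)
  D → ε: FIRST \ {ε} = { } — this is the only nullable alternative, skip
  D → n: FIRST \ {ε} = { 'n' } — disjoint from FOLLOW(D)
  D → a + ,: FIRST \ {ε} = { 'a' } — disjoint from FOLLOW(D)

F has no nullable alternative, so no FIRST/FOLLOW check is needed there.

No FIRST/FOLLOW conflicts found.

Answer: No FIRST/FOLLOW conflicts.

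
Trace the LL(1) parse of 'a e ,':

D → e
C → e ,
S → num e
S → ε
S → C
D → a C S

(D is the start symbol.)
LL(1) parsing maintains a stack (initially the start symbol over $) and the input. At each step: if the stack top is a terminal, match it against the current input token; if it is a non-terminal N, replace it with the RHS of M[N, lookahead] (the unique production whose predict set contains the lookahead).

Stack is shown with the top on the left.

Stack    Input    Action
------------------------
D $      a e , $  output D → a C S
a C S $  a e , $  match 'a'
C S $    e , $    output C → e ,
e , S $  e , $    match 'e'
, S $    , $      match ','
S $      $        output S → ε
$        $        accept

The string is accepted.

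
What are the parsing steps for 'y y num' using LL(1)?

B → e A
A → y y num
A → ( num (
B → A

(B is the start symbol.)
LL(1) parsing maintains a stack (initially the start symbol over $) and the input. At each step: if the stack top is a terminal, match it against the current input token; if it is a non-terminal N, replace it with the RHS of M[N, lookahead] (the unique production whose predict set contains the lookahead).

Stack is shown with the top on the left.

Stack      Input      Action
----------------------------
B $        y y num $  output B → A
A $        y y num $  output A → y y num
y y num $  y y num $  match 'y'
y num $    y num $    match 'y'
num $      num $      match 'num'
$          $          accept

The string is accepted.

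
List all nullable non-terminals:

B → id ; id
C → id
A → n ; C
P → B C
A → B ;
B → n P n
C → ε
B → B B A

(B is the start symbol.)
A non-terminal is nullable if it can derive ε (the empty string): either it has an ε-production, or it has a production whose right-hand side consists entirely of nullable non-terminals.

ε-productions: C → ε
So C is immediately nullable.
No further non-terminal can be added: every production for the remaining non-terminals contains a terminal or a non-nullable non-terminal.
Nullable = { 'C' }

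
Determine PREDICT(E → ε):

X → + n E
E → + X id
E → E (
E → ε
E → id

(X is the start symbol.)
PREDICT(E → ε) = (FIRST(RHS) \ {ε}) ∪ (FOLLOW(E) if ε ∈ FIRST(RHS), i.e. RHS ⇒* ε)
The right-hand side is ε (FIRST(ε) = { ε }), so the predict set is FOLLOW(E) = { $, '(', 'id' }
PREDICT(E → ε) = { $, '(', 'id' }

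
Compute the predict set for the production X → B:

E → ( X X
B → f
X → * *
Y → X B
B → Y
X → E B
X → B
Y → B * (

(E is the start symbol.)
{ '(', '*', 'f' }

PREDICT(X → B) = (FIRST(RHS) \ {ε}) ∪ (FOLLOW(X) if ε ∈ FIRST(RHS), i.e. RHS ⇒* ε)
FIRST(B) = { '(', '*', 'f' }
FIRST(B) = { '(', '*', 'f' }
ε ∉ FIRST(B), so FOLLOW(X) is not added.
PREDICT(X → B) = { '(', '*', 'f' }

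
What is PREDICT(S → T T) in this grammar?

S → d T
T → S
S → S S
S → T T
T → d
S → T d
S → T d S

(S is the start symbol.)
PREDICT(S → T T) = (FIRST(RHS) \ {ε}) ∪ (FOLLOW(S) if ε ∈ FIRST(RHS), i.e. RHS ⇒* ε)
FIRST(T) = { 'd' }
FIRST(T T) = { 'd' }
ε ∉ FIRST(T T), so FOLLOW(S) is not added.
PREDICT(S → T T) = { 'd' }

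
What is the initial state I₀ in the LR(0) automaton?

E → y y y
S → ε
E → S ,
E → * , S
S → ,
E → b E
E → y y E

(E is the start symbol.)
First, augment the grammar with E' → E
I₀ = CLOSURE({ [E' → . E] }):
  [E' → . E] has the dot before E: add [E → . y y y], [E → . S ,], [E → . * , S], [E → . b E], [E → . y y E]
  [E → . S ,] has the dot before S: add [S → .], [S → . ,]
No further items can be added.

I₀ = { [E → . * , S], [E → . S ,], [E → . b E], [E → . y y E], [E → . y y y], [E' → . E], [S → . ,], [S → .] }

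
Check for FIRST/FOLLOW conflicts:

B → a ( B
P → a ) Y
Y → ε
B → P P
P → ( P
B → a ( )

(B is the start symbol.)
No FIRST/FOLLOW conflicts.

Nullable non-terminals: Y.
Y has a nullable alternative but only one production, so nothing to check.

B, P have no nullable alternative, so no FIRST/FOLLOW check is needed there.

No FIRST/FOLLOW conflicts found.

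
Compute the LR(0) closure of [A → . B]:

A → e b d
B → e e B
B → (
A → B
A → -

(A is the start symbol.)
{ [A → . B], [B → . (], [B → . e e B] }

Start with: [A → . B]
  [A → . B] has the dot before B: add [B → . e e B], [B → . (]
No further items can be added.

CLOSURE = { [A → . B], [B → . (], [B → . e e B] }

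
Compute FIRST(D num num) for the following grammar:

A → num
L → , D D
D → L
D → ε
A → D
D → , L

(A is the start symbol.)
FIRST sets of the non-terminals involved (from the grammar, by fixed-point iteration):
  FIRST(D) = { ',', ε }

To compute FIRST(D num num), process the symbols left to right:
Symbol D is a non-terminal. Add FIRST(D) \ {ε} = { ',' }
D is nullable (ε ∈ FIRST(D)), continue to the next symbol.
Symbol num is a terminal. Add 'num' and stop.
FIRST(D num num) = { ',', 'num' }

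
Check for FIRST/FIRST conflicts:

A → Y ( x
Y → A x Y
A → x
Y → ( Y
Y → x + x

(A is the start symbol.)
Yes. A → Y '(' x / A → x on { 'x' }; Y → A x Y / Y → '(' Y on { '(' }; Y → A x Y / Y → x '+' x on { 'x' }

FIRST sets of the non-terminals at (or reachable through a nullable prefix from) the front of some alternative:
  FIRST(Y) = { '(', 'x' }
  FIRST(A) = { '(', 'x' }

Productions for A:
  A → Y ( x: FIRST = { '(', 'x' }
  A → x: FIRST = { 'x' }
Productions for Y:
  Y → A x Y: FIRST = { '(', 'x' }
  Y → ( Y: FIRST = { '(' }
  Y → x + x: FIRST = { 'x' }

Conflict for A: A → Y ( x and A → x
  Overlap: { 'x' }
Conflict for Y: Y → A x Y and Y → ( Y
  Overlap: { '(' }
Conflict for Y: Y → A x Y and Y → x + x
  Overlap: { 'x' }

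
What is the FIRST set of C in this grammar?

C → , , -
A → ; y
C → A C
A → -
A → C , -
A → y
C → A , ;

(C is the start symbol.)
To compute FIRST(C), examine every production with C on the left-hand side, reading each right-hand side left to right until a non-nullable symbol is reached.

FIRST sets of the other non-terminals involved (by the same procedure, iterated to a fixed point):
  FIRST(A) = { ',', '-', ';', 'y' }

From C → , , -:
  - ',' is a terminal: add ',' and stop
From C → A C:
  - A is a non-terminal: add FIRST(A) \ {ε} = { ',', '-', ';', 'y' }
    A is not nullable, so stop
From C → A , ;:
  - A is a non-terminal: add FIRST(A) \ {ε} = { ',', '-', ';', 'y' }
    A is not nullable, so stop

Collecting: FIRST(C) = { ',', '-', ';', 'y' }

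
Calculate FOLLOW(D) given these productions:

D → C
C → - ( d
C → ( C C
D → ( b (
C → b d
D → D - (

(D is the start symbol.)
To compute FOLLOW(D), find every occurrence of D on a right-hand side N → α D β: add FIRST(β) \ {ε}, and if β is empty or nullable also add FOLLOW(N). Iterate to a fixed point.

D is the start symbol, so $ ∈ FOLLOW(D).
In D → D - (: D is followed by '-' '(', add FIRST('-' '(') \ {ε} = { '-' }

Taking the union: FOLLOW(D) = { $, '-' }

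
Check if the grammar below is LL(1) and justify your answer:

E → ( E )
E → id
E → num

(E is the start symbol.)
Yes, the grammar is LL(1).

For E:
  PREDICT(E → '(' E ')') = { '(' }
  PREDICT(E → id) = { 'id' }
  PREDICT(E → num) = { 'num' }

All predict sets are disjoint. The grammar IS LL(1).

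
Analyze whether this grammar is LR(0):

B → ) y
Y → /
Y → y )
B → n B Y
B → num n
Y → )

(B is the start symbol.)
Yes, the grammar is LR(0)

A grammar is LR(0) if no state in the canonical LR(0) collection has:
  - both a shift item (dot before a terminal) and a complete item (shift-reduce conflict), or
  - two or more complete items (reduce-reduce conflict; the accept item [B' → B .] counts as a complete item here).

Augment with B' → B and build the canonical LR(0) collection (I0 = CLOSURE({[B' → . B]}), then GOTO on every symbol after a dot until no new states appear). It has 13 states:
  I0: { [B → . ) y], [B → . n B Y], [B → . num n], [B' → . B] }  — shift
  I1: { [B → ) . y] }  — shift
  I2: { [B' → B .] }  — accept
  I3: { [B → . ) y], [B → . n B Y], [B → . num n], [B → n . B Y] }  — shift
  I4: { [B → num . n] }  — shift
  I5: { [B → num n .] }  — reduce
  I6: { [B → n B . Y], [Y → . )], [Y → . /], [Y → . y )] }  — shift
  I7: { [Y → ) .] }  — reduce
  I8: { [Y → / .] }  — reduce
  I9: { [B → n B Y .] }  — reduce
  I10: { [Y → y . )] }  — shift
  I11: { [Y → y ) .] }  — reduce
  I12: { [B → ) y .] }  — reduce

Every state is either a pure shift/goto state or contains exactly one complete item and nothing to shift — no conflicts. The grammar is LR(0).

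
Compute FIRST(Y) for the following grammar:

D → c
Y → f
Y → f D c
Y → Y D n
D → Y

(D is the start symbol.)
{ 'f' }

To compute FIRST(Y), examine every production with Y on the left-hand side, reading each right-hand side left to right until a non-nullable symbol is reached.

From Y → f:
  - f is a terminal: add 'f' and stop
From Y → f D c:
  - f is a terminal: add 'f' and stop
From Y → Y D n:
  - Y is the symbol being defined: contributes nothing new
    Y is not nullable, so stop

Collecting: FIRST(Y) = { 'f' }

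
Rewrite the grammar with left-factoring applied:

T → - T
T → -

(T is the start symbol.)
T → - T'
T' → T
T' → ε

Left-factoring transforms A → αβ₁ | αβ₂ into A → αA' and A' → β₁ | β₂
(α is the longest common prefix among the alternatives). Repeat until
no nonterminal has two alternatives with a common prefix.

Round 1: T has alternatives sharing prefix '-'. Introduce T': T → - T'
  Add: T' → T
  Add: T' → ε

No remaining common prefixes — done.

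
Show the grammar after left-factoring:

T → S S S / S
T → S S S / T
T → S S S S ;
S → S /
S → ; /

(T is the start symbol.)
T → S S S T'
T' → / T''
T'' → S
T'' → T
T' → S ;
S → S /
S → ; /

Left-factoring transforms A → αβ₁ | αβ₂ into A → αA' and A' → β₁ | β₂
(α is the longest common prefix among the alternatives). Repeat until
no nonterminal has two alternatives with a common prefix.

Round 1: T has alternatives sharing prefix 'S S S'. Introduce T': T → S S S T'
  Add: T' → / S
  Add: T' → / T
  Add: T' → S ;

Round 2: T' has alternatives sharing prefix '/'. Introduce T'': T' → / T''
  Add: T'' → S
  Add: T'' → T

No remaining common prefixes — done.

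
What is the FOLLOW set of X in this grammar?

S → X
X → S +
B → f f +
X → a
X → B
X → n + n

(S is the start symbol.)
To compute FOLLOW(X), find every occurrence of X on a right-hand side N → α X β: add FIRST(β) \ {ε}, and if β is empty or nullable also add FOLLOW(N). Iterate to a fixed point.

In S → X: X is at the end, add FOLLOW(S)

The FOLLOW sets referred to above (computed the same way, to a fixed point):
  FOLLOW(S) = { $, '+' }

Taking the union: FOLLOW(X) = { $, '+' }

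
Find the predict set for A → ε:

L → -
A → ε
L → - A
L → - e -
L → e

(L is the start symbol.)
{ $ }

PREDICT(A → ε) = (FIRST(RHS) \ {ε}) ∪ (FOLLOW(A) if ε ∈ FIRST(RHS), i.e. RHS ⇒* ε)
The right-hand side is ε (FIRST(ε) = { ε }), so the predict set is FOLLOW(A) = { $ }
PREDICT(A → ε) = { $ }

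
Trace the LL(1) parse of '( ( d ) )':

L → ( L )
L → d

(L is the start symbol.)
LL(1) parsing maintains a stack (initially the start symbol over $) and the input. At each step: if the stack top is a terminal, match it against the current input token; if it is a non-terminal N, replace it with the RHS of M[N, lookahead] (the unique production whose predict set contains the lookahead).

Stack is shown with the top on the left.

Stack      Input        Action
------------------------------
L $        ( ( d ) ) $  output L → ( L )
( L ) $    ( ( d ) ) $  match '('
L ) $      ( d ) ) $    output L → ( L )
( L ) ) $  ( d ) ) $    match '('
L ) ) $    d ) ) $      output L → d
d ) ) $    d ) ) $      match 'd'
) ) $      ) ) $        match ')'
) $        ) $          match ')'
$          $            accept

The string is accepted.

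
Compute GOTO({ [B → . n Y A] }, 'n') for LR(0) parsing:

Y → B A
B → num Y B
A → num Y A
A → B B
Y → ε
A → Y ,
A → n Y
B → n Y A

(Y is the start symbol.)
{ [B → . n Y A], [B → . num Y B], [B → n . Y A], [Y → . B A], [Y → .] }

GOTO(I, 'n') = CLOSURE({ [A → αX.β] : [A → α.Xβ] ∈ I, X = 'n' })

Items with dot before 'n', with the dot advanced:
  [B → . n Y A] → [B → n . Y A]
Closure of the advanced items:
  [B → n . Y A] has the dot before Y: add [Y → . B A], [Y → .]
  [Y → . B A] has the dot before B: add [B → . num Y B], [B → . n Y A]

GOTO = { [B → . n Y A], [B → . num Y B], [B → n . Y A], [Y → . B A], [Y → .] }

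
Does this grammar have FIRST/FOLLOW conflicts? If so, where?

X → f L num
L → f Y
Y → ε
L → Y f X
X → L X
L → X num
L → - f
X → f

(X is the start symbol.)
No FIRST/FOLLOW conflicts.

Nullable non-terminals: Y.
Y has a nullable alternative but only one production, so nothing to check.

L, X have no nullable alternative, so no FIRST/FOLLOW check is needed there.

No FIRST/FOLLOW conflicts found.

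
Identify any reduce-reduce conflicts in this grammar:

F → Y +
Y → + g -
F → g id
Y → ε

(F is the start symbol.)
A reduce-reduce conflict occurs when an LR(0) state has two complete items [A → α .] and [B → β .] — both call for a reduction, and with no lookahead the parser cannot choose between them.

Augment with F' → F and build the canonical LR(0) collection (I0 = CLOSURE({[F' → . F]}), then GOTO on every symbol after a dot until no new states appear). It has 9 states:
  I0: { [F → . Y +], [F → . g id], [F' → . F], [Y → . + g -], [Y → .] }  — shift, reduce
  I1: { [Y → + . g -] }  — shift
  I2: { [F' → F .] }  — accept
  I3: { [F → Y . +] }  — shift
  I4: { [F → g . id] }  — shift
  I5: { [F → g id .] }  — reduce
  I6: { [F → Y + .] }  — reduce
  I7: { [Y → + g . -] }  — shift
  I8: { [Y → + g - .] }  — reduce

No state contains more than one complete item.

Answer: No reduce-reduce conflicts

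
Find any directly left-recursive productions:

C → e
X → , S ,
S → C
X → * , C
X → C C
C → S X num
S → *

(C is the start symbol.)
No direct left recursion

C → e: starts with e
X → , S ,: starts with ','
S → C: starts with C
X → * , C: starts with '*'
X → C C: starts with C
C → S X num: starts with S
S → *: starts with '*'

No direct left recursion found.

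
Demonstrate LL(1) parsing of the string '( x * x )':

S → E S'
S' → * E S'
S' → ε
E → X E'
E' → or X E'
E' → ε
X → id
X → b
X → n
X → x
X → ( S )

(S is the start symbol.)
Stack is shown with the top on the left.

Stack              Input        Action
--------------------------------------
S $                ( x * x ) $  output S → E S'
E S' $             ( x * x ) $  output E → X E'
X E' S' $          ( x * x ) $  output X → ( S )
( S ) E' S' $      ( x * x ) $  match '('
S ) E' S' $        x * x ) $    output S → E S'
E S' ) E' S' $     x * x ) $    output E → X E'
X E' S' ) E' S' $  x * x ) $    output X → x
x E' S' ) E' S' $  x * x ) $    match 'x'
E' S' ) E' S' $    * x ) $      output E' → ε
S' ) E' S' $       * x ) $      output S' → * E S'
* E S' ) E' S' $   * x ) $      match '*'
E S' ) E' S' $     x ) $        output E → X E'
X E' S' ) E' S' $  x ) $        output X → x
x E' S' ) E' S' $  x ) $        match 'x'
E' S' ) E' S' $    ) $          output E' → ε
S' ) E' S' $       ) $          output S' → ε
) E' S' $          ) $          match ')'
E' S' $            $            output E' → ε
S' $               $            output S' → ε
$                  $            accept

The string is accepted.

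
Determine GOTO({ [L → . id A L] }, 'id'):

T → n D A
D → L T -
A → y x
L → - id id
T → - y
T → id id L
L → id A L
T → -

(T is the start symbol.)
{ [A → . y x], [L → id . A L] }

GOTO(I, 'id') = CLOSURE({ [A → αX.β] : [A → α.Xβ] ∈ I, X = 'id' })

Items with dot before 'id', with the dot advanced:
  [L → . id A L] → [L → id . A L]
Closure of the advanced items:
  [L → id . A L] has the dot before A: add [A → . y x]

GOTO = { [A → . y x], [L → id . A L] }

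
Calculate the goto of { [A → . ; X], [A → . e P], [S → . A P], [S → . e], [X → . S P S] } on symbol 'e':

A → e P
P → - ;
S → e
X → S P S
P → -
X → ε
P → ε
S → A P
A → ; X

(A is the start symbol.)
{ [A → e . P], [P → . - ;], [P → . -], [P → .], [S → e .] }

GOTO(I, 'e') = CLOSURE({ [A → αX.β] : [A → α.Xβ] ∈ I, X = 'e' })

Items with dot before 'e', with the dot advanced:
  [A → . e P] → [A → e . P]
  [S → . e] → [S → e .]
Closure of the advanced items:
  [A → e . P] has the dot before P: add [P → . - ;], [P → . -], [P → .]

GOTO = { [A → e . P], [P → . - ;], [P → . -], [P → .], [S → e .] }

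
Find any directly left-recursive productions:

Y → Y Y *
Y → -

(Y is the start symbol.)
Direct left recursion occurs when N → N α for some non-terminal N (the right-hand side begins with the left-hand side itself).

Y → Y Y *: LEFT RECURSIVE (starts with Y)
Y → -: starts with '-'

The grammar has direct left recursion on: Y.

Answer: Yes, Y is left-recursive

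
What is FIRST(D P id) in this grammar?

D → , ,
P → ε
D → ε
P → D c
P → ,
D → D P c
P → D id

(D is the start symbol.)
{ ',', 'c', 'id' }

FIRST sets of the non-terminals involved (from the grammar, by fixed-point iteration):
  FIRST(D) = { ',', 'c', 'id', ε }
  FIRST(P) = { ',', 'c', 'id', ε }

To compute FIRST(D P id), process the symbols left to right:
Symbol D is a non-terminal. Add FIRST(D) \ {ε} = { ',', 'c', 'id' }
D is nullable (ε ∈ FIRST(D)), continue to the next symbol.
Symbol P is a non-terminal. Add FIRST(P) \ {ε} = { ',', 'c', 'id' }
P is nullable (ε ∈ FIRST(P)), continue to the next symbol.
Symbol id is a terminal. Add 'id' and stop.
FIRST(D P id) = { ',', 'c', 'id' }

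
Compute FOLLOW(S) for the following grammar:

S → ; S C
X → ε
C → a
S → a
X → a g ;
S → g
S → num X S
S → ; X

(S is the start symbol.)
{ $, 'a' }

S is the start symbol, so $ ∈ FOLLOW(S).
In S → ; S C: S is followed by C, add FIRST(C) \ {ε} = { 'a' }
In S → num X S: S is at the end; this adds FOLLOW(S) to itself — nothing new

Taking the union: FOLLOW(S) = { $, 'a' }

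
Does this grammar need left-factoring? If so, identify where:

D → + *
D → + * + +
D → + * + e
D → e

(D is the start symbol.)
Yes, D has productions with common prefix '+ *'

Left-factoring is needed when two productions for the same non-terminal
share a common prefix on the right-hand side.

Productions for D:
  D → + *
  D → + * + +
  D → + * + e
  D → e

Found common prefix '+ *' in productions for D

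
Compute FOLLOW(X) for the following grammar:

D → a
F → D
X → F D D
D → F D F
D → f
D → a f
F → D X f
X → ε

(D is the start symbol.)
{ 'f' }

To compute FOLLOW(X), find every occurrence of X on a right-hand side N → α X β: add FIRST(β) \ {ε}, and if β is empty or nullable also add FOLLOW(N). Iterate to a fixed point.

In F → D X f: X is followed by f, add FIRST(f) \ {ε} = { 'f' }

Taking the union: FOLLOW(X) = { 'f' }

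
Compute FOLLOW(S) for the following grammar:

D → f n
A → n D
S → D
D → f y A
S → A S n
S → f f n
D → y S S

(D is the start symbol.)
To compute FOLLOW(S), find every occurrence of S on a right-hand side N → α S β: add FIRST(β) \ {ε}, and if β is empty or nullable also add FOLLOW(N). Iterate to a fixed point.

In S → A S n: S is followed by n, add FIRST(n) \ {ε} = { 'n' }
In D → y S S: S is followed by S, add FIRST(S) \ {ε} = { 'f', 'n', 'y' }
In D → y S S: S is at the end, add FOLLOW(D)

The FOLLOW sets referred to above (computed the same way, to a fixed point):
  FOLLOW(D) = { $, 'f', 'n', 'y' }

Taking the union: FOLLOW(S) = { $, 'f', 'n', 'y' }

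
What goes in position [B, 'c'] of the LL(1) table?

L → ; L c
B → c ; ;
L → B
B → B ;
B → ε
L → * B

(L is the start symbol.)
B → c ; ;, B → B ;, B → ε

To find M[B, 'c'], we find productions for B where 'c' is in the predict set (PREDICT(N → α) = (FIRST(α) \ {ε}) ∪ (FOLLOW(N) if α ⇒* ε)).

Relevant sets:
  FIRST(B) = { ';', 'c', ε }
  FOLLOW(B) = { $, ';', 'c' }

B → c ; ;: PREDICT = { 'c' }
  'c' is in predict set, so this production goes in M[B, 'c']
B → B ;: PREDICT = { ';', 'c' }
  'c' is in predict set, so this production goes in M[B, 'c']
B → ε: PREDICT = { $, ';', 'c' }
  'c' is in predict set, so this production goes in M[B, 'c']

M[B, 'c'] = B → c ; ;, B → B ;, B → ε  (a multiply-defined cell — the grammar is not LL(1))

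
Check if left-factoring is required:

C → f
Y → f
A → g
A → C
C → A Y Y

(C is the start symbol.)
Left-factoring is needed when two productions for the same non-terminal
share a common prefix on the right-hand side.

Productions for C:
  C → f
  C → A Y Y
Productions for A:
  A → g
  A → C

No common prefixes found.

Answer: No, left-factoring is not needed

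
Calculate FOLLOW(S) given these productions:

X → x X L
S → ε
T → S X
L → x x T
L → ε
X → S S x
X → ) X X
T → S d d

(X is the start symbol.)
In T → S X: S is followed by X, add FIRST(X) \ {ε} = { ')', 'x' }
In X → S S x: S is followed by S x, add FIRST(S x) \ {ε} = { 'x' }
In X → S S x: S is followed by x, add FIRST(x) \ {ε} = { 'x' }
In T → S d d: S is followed by d d, add FIRST(d d) \ {ε} = { 'd' }

Taking the union: FOLLOW(S) = { ')', 'd', 'x' }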